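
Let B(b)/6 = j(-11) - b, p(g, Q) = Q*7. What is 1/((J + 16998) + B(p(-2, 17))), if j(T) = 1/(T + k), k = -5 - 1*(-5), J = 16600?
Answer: 11/361718 ≈ 3.0410e-5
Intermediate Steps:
p(g, Q) = 7*Q
k = 0 (k = -5 + 5 = 0)
j(T) = 1/T (j(T) = 1/(T + 0) = 1/T)
B(b) = -6/11 - 6*b (B(b) = 6*(1/(-11) - b) = 6*(-1/11 - b) = -6/11 - 6*b)
1/((J + 16998) + B(p(-2, 17))) = 1/((16600 + 16998) + (-6/11 - 42*17)) = 1/(33598 + (-6/11 - 6*119)) = 1/(33598 + (-6/11 - 714)) = 1/(33598 - 7860/11) = 1/(361718/11) = 11/361718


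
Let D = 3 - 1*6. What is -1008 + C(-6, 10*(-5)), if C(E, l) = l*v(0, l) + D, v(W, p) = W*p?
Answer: -1011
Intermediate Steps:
D = -3 (D = 3 - 6 = -3)
C(E, l) = -3 (C(E, l) = l*(0*l) - 3 = l*0 - 3 = 0 - 3 = -3)
-1008 + C(-6, 10*(-5)) = -1008 - 3 = -1011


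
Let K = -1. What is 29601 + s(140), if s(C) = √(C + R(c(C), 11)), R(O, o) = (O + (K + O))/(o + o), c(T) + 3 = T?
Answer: 29601 + √73766/22 ≈ 29613.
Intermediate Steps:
c(T) = -3 + T
R(O, o) = (-1 + 2*O)/(2*o) (R(O, o) = (O + (-1 + O))/(o + o) = (-1 + 2*O)/((2*o)) = (-1 + 2*O)*(1/(2*o)) = (-1 + 2*O)/(2*o))
s(C) = √(-7/22 + 12*C/11) (s(C) = √(C + (-½ + (-3 + C))/11) = √(C + (-7/2 + C)/11) = √(C + (-7/22 + C/11)) = √(-7/22 + 12*C/11))
29601 + s(140) = 29601 + √(-154 + 528*140)/22 = 29601 + √(-154 + 73920)/22 = 29601 + √73766/22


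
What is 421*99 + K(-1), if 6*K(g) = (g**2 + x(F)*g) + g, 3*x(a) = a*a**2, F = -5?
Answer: 750347/18 ≈ 41686.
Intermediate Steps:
x(a) = a**3/3 (x(a) = (a*a**2)/3 = a**3/3)
K(g) = -61*g/9 + g**2/6 (K(g) = ((g**2 + ((1/3)*(-5)**3)*g) + g)/6 = ((g**2 + ((1/3)*(-125))*g) + g)/6 = ((g**2 - 125*g/3) + g)/6 = (g**2 - 122*g/3)/6 = -61*g/9 + g**2/6)
421*99 + K(-1) = 421*99 + (1/18)*(-1)*(-122 + 3*(-1)) = 41679 + (1/18)*(-1)*(-122 - 3) = 41679 + (1/18)*(-1)*(-125) = 41679 + 125/18 = 750347/18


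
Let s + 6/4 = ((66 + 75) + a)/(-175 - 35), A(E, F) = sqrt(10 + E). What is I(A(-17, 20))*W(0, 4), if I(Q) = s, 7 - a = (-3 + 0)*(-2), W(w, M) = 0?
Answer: 0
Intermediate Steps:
a = 1 (a = 7 - (-3 + 0)*(-2) = 7 - (-3)*(-2) = 7 - 1*6 = 7 - 6 = 1)
s = -457/210 (s = -3/2 + ((66 + 75) + 1)/(-175 - 35) = -3/2 + (141 + 1)/(-210) = -3/2 + 142*(-1/210) = -3/2 - 71/105 = -457/210 ≈ -2.1762)
I(Q) = -457/210
I(A(-17, 20))*W(0, 4) = -457/210*0 = 0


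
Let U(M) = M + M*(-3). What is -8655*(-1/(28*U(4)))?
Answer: -8655/224 ≈ -38.638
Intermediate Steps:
U(M) = -2*M (U(M) = M - 3*M = -2*M)
-8655*(-1/(28*U(4))) = -8655/(-2*4*(-28)) = -8655/((-8*(-28))) = -8655/224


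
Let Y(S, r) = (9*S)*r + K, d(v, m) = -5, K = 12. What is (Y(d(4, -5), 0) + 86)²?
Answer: 9604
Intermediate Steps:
Y(S, r) = 12 + 9*S*r (Y(S, r) = (9*S)*r + 12 = 9*S*r + 12 = 12 + 9*S*r)
(Y(d(4, -5), 0) + 86)² = ((12 + 9*(-5)*0) + 86)² = ((12 + 0) + 86)² = (12 + 86)² = 98² = 9604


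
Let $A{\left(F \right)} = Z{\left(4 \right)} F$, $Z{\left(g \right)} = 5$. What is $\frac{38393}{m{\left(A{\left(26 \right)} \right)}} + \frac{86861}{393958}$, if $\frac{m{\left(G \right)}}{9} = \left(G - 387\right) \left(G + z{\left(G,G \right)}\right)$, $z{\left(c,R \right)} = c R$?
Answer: $\frac{851590859074}{3879539815905} \approx 0.21951$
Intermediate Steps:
$z{\left(c,R \right)} = R c$
$A{\left(F \right)} = 5 F$
$m{\left(G \right)} = 9 \left(-387 + G\right) \left(G + G^{2}\right)$ ($m{\left(G \right)} = 9 \left(G - 387\right) \left(G + G G\right) = 9 \left(-387 + G\right) \left(G + G^{2}\right)$)
$\frac{38393}{m{\left(A{\left(26 \right)} \right)}} + \frac{86861}{393958} = \frac{38393}{9 \cdot 5 \cdot 26 \left(-387 + \left(5 \cdot 26\right)^{2} - 386 \cdot 5 \cdot 26\right)} + \frac{86861}{393958} = \frac{38393}{9 \cdot 130 \left(-387 + 130^{2} - 50180\right)} + 86861 \cdot \frac{1}{393958} = \frac{38393}{9 \cdot 130 \left(-387 + 16900 - 50180\right)} + \frac{86861}{393958} = \frac{38393}{9 \cdot 130 \left(-33667\right)} + \frac{86861}{393958} = \frac{38393}{-39390390} + \frac{86861}{393958} = 38393 \left(- \frac{1}{39390390}\right) + \frac{86861}{393958} = - \frac{38393}{39390390} + \frac{86861}{393958} = \frac{851590859074}{3879539815905}$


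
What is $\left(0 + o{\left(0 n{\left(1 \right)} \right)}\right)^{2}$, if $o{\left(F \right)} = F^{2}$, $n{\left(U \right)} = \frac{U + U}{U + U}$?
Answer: $0$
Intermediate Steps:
$n{\left(U \right)} = 1$ ($n{\left(U \right)} = \frac{2 U}{2 U} = 2 U \frac{1}{2 U} = 1$)
$\left(0 + o{\left(0 n{\left(1 \right)} \right)}\right)^{2} = \left(0 + \left(0 \cdot 1\right)^{2}\right)^{2} = \left(0 + 0^{2}\right)^{2} = \left(0 + 0\right)^{2} = 0^{2} = 0$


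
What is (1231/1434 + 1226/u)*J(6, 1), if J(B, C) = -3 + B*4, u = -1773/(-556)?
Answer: 2285913623/282498 ≈ 8091.8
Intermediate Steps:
u = 1773/556 (u = -1773*(-1/556) = 1773/556 ≈ 3.1889)
J(B, C) = -3 + 4*B
(1231/1434 + 1226/u)*J(6, 1) = (1231/1434 + 1226/(1773/556))*(-3 + 4*6) = (1231*(1/1434) + 1226*(556/1773))*(-3 + 24) = (1231/1434 + 681656/1773)*21 = (326559089/847494)*21 = 2285913623/282498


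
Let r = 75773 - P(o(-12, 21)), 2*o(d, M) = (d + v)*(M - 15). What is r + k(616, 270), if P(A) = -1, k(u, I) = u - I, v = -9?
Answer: 76120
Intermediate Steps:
o(d, M) = (-15 + M)*(-9 + d)/2 (o(d, M) = ((d - 9)*(M - 15))/2 = ((-9 + d)*(-15 + M))/2 = ((-15 + M)*(-9 + d))/2 = (-15 + M)*(-9 + d)/2)
r = 75774 (r = 75773 - 1*(-1) = 75773 + 1 = 75774)
r + k(616, 270) = 75774 + (616 - 1*270) = 75774 + (616 - 270) = 75774 + 346 = 76120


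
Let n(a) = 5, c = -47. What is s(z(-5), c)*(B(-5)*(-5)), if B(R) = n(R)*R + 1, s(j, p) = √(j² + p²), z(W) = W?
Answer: 120*√2234 ≈ 5671.8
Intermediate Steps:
B(R) = 1 + 5*R (B(R) = 5*R + 1 = 1 + 5*R)
s(z(-5), c)*(B(-5)*(-5)) = √((-5)² + (-47)²)*((1 + 5*(-5))*(-5)) = √(25 + 2209)*((1 - 25)*(-5)) = √2234*(-24*(-5)) = √2234*120 = 120*√2234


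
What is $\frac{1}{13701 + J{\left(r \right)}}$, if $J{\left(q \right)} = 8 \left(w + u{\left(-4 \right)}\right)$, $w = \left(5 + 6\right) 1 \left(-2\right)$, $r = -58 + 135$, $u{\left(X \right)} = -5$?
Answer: $\frac{1}{13485} \approx 7.4156 \cdot 10^{-5}$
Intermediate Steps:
$r = 77$
$w = -22$ ($w = 11 \cdot 1 \left(-2\right) = 11 \left(-2\right) = -22$)
$J{\left(q \right)} = -216$ ($J{\left(q \right)} = 8 \left(-22 - 5\right) = 8 \left(-27\right) = -216$)
$\frac{1}{13701 + J{\left(r \right)}} = \frac{1}{13701 - 216} = \frac{1}{13485}$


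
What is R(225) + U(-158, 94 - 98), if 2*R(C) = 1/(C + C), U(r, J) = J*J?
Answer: 14401/900 ≈ 16.001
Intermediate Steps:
U(r, J) = J²
R(C) = 1/(4*C) (R(C) = 1/(2*(C + C)) = 1/(2*((2*C))) = (1/(2*C))/2 = 1/(4*C))
R(225) + U(-158, 94 - 98) = (¼)/225 + (94 - 98)² = (¼)*(1/225) + (-4)² = 1/900 + 16 = 14401/900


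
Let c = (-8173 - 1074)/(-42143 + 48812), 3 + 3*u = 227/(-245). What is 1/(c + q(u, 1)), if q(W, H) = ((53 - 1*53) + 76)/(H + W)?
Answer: -1513863/374629409 ≈ -0.0040410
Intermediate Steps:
u = -962/735 (u = -1 + (227/(-245))/3 = -1 + (227*(-1/245))/3 = -1 + (⅓)*(-227/245) = -1 - 227/735 = -962/735 ≈ -1.3088)
q(W, H) = 76/(H + W) (q(W, H) = ((53 - 53) + 76)/(H + W) = (0 + 76)/(H + W) = 76/(H + W))
c = -9247/6669 ≈ -1.3866
1/(c + q(u, 1)) = 1/(-9247/6669 + 76/(1 - 962/735)) = 1/(-9247/6669 + 76/(-227/735)) = 1/(-9247/6669 + 76*(-735/227)) = 1/(-9247/6669 - 55860/227) = 1/(-374629409/1513863) = -1513863/374629409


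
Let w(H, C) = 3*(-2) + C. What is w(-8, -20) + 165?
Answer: 139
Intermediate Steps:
w(H, C) = -6 + C
w(-8, -20) + 165 = (-6 - 20) + 165 = -26 + 165 = 139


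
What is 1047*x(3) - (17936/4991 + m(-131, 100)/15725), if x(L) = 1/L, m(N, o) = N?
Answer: 27109342996/78483475 ≈ 345.41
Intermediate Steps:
1047*x(3) - (17936/4991 + m(-131, 100)/15725) = 1047/3 - (17936/4991 - 131/15725) = 1047*(⅓) - (17936*(1/4991) - 131*1/15725) = 349 - (17936/4991 - 131/15725) = 349 - 1*281389779/78483475 = 349 - 281389779/78483475 = 27109342996/78483475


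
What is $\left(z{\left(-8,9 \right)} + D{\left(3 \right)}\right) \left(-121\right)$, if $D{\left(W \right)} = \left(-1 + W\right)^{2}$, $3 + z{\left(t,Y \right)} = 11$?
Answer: $-1452$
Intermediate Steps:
$z{\left(t,Y \right)} = 8$ ($z{\left(t,Y \right)} = -3 + 11 = 8$)
$\left(z{\left(-8,9 \right)} + D{\left(3 \right)}\right) \left(-121\right) = \left(8 + \left(-1 + 3\right)^{2}\right) \left(-121\right) = \left(8 + 2^{2}\right) \left(-121\right) = \left(8 + 4\right) \left(-121\right) = 12 \left(-121\right) = -1452$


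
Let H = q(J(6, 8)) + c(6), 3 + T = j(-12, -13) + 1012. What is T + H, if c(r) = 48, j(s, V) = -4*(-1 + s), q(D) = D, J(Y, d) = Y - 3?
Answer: 1112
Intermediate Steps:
J(Y, d) = -3 + Y
j(s, V) = 4 - 4*s
T = 1061 (T = -3 + ((4 - 4*(-12)) + 1012) = -3 + ((4 + 48) + 1012) = -3 + (52 + 1012) = -3 + 1064 = 1061)
H = 51 (H = (-3 + 6) + 48 = 3 + 48 = 51)
T + H = 1061 + 51 = 1112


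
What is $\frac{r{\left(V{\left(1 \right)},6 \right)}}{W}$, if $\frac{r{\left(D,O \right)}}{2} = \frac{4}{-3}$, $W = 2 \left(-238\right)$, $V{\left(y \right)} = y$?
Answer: $\frac{2}{357} \approx 0.0056022$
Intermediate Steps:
$W = -476$
$r{\left(D,O \right)} = - \frac{8}{3}$ ($r{\left(D,O \right)} = 2 \frac{4}{-3} = 2 \cdot 4 \left(- \frac{1}{3}\right) = 2 \left(- \frac{4}{3}\right) = - \frac{8}{3}$)
$\frac{r{\left(V{\left(1 \right)},6 \right)}}{W} = - \frac{8}{3 \left(-476\right)} = \left(- \frac{8}{3}\right) \left(- \frac{1}{476}\right) = \frac{2}{357}$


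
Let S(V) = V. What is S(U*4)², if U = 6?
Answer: 576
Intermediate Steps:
S(U*4)² = (6*4)² = 24² = 576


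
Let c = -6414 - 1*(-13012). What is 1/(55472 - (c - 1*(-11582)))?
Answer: 1/37292 ≈ 2.6815e-5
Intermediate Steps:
c = 6598 (c = -6414 + 13012 = 6598)
1/(55472 - (c - 1*(-11582))) = 1/(55472 - (6598 - 1*(-11582))) = 1/(55472 - (6598 + 11582)) = 1/(55472 - 1*18180) = 1/(55472 - 18180) = 1/37292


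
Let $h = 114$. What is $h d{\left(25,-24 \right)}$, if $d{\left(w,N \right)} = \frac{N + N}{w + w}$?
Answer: $- \frac{2736}{25} \approx -109.44$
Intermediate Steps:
$d{\left(w,N \right)} = \frac{N}{w}$ ($d{\left(w,N \right)} = \frac{2 N}{2 w} = 2 N \frac{1}{2 w} = \frac{N}{w}$)
$h d{\left(25,-24 \right)} = 114 \left(- \frac{24}{25}\right) = - \frac{2736}{25}$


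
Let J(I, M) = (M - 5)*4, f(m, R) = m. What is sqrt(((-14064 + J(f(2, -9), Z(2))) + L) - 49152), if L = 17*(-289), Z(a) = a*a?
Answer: I*sqrt(68133) ≈ 261.02*I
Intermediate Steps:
Z(a) = a**2
J(I, M) = -20 + 4*M (J(I, M) = (-5 + M)*4 = -20 + 4*M)
L = -4913
sqrt(((-14064 + J(f(2, -9), Z(2))) + L) - 49152) = sqrt(((-14064 + (-20 + 4*2**2)) - 4913) - 49152) = sqrt(((-14064 + (-20 + 4*4)) - 4913) - 49152) = sqrt(((-14064 + (-20 + 16)) - 4913) - 49152) = sqrt(((-14064 - 4) - 4913) - 49152) = sqrt((-14068 - 4913) - 49152) = sqrt(-18981 - 49152) = sqrt(-68133) = I*sqrt(68133)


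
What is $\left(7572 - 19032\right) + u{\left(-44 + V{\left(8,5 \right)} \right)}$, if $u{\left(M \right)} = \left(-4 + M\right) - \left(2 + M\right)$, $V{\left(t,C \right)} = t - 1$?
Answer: $-11466$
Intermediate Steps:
$V{\left(t,C \right)} = -1 + t$
$u{\left(M \right)} = -6$
$\left(7572 - 19032\right) + u{\left(-44 + V{\left(8,5 \right)} \right)} = \left(7572 - 19032\right) - 6 = -11460 - 6 = -11466$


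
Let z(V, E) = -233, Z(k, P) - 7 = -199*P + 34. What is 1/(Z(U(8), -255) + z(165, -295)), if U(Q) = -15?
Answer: 1/50553 ≈ 1.9781e-5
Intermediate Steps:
Z(k, P) = 41 - 199*P (Z(k, P) = 7 + (-199*P + 34) = 7 + (34 - 199*P) = 41 - 199*P)
1/(Z(U(8), -255) + z(165, -295)) = 1/((41 - 199*(-255)) - 233) = 1/((41 + 50745) - 233) = 1/(50786 - 233) = 1/50553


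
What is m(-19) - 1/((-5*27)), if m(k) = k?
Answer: -2564/135 ≈ -18.993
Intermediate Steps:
m(-19) - 1/((-5*27)) = -19 - 1/((-5*27)) = -19 - 1/(-135) = -19 - 1*(-1/135) = -19 + 1/135 = -2564/135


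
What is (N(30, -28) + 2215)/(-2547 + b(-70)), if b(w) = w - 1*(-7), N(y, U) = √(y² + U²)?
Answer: -443/522 - √421/1305 ≈ -0.86438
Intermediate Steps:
N(y, U) = √(U² + y²)
b(w) = 7 + w (b(w) = w + 7 = 7 + w)
(N(30, -28) + 2215)/(-2547 + b(-70)) = (√((-28)² + 30²) + 2215)/(-2547 + (7 - 70)) = (√(784 + 900) + 2215)/(-2547 - 63) = (√1684 + 2215)/(-2610) = (2*√421 + 2215)*(-1/2610) = (2215 + 2*√421)*(-1/2610) = -443/522 - √421/1305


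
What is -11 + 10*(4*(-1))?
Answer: -51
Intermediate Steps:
-11 + 10*(4*(-1)) = -11 + 10*(-4) = -11 - 40 = -51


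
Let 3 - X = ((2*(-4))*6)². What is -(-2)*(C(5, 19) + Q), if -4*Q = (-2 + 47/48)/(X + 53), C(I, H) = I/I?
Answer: 431567/215808 ≈ 1.9998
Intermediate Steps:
C(I, H) = 1
X = -2301 (X = 3 - ((2*(-4))*6)² = 3 - (-8*6)² = 3 - 1*(-48)² = 3 - 1*2304 = 3 - 2304 = -2301)
Q = -49/431616 (Q = -(-2 + 47/48)/(4*(-2301 + 53)) = -(-2 + 47*(1/48))/(4*(-2248)) = -(-2 + 47/48)*(-1)/(4*2248) = -(-49)*(-1)/(192*2248) = -¼*49/107904 = -49/431616 ≈ -0.00011353)
-(-2)*(C(5, 19) + Q) = -(-2)*(1 - 49/431616) = -(-2)*431567/431616 = -1*(-431567/215808) = 431567/215808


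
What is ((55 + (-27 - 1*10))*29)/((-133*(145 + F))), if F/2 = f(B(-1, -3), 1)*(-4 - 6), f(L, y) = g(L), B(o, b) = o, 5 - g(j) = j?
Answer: -522/3325 ≈ -0.15699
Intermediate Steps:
g(j) = 5 - j
f(L, y) = 5 - L
F = -120 (F = 2*((5 - 1*(-1))*(-4 - 6)) = 2*((5 + 1)*(-10)) = 2*(6*(-10)) = 2*(-60) = -120)
((55 + (-27 - 1*10))*29)/((-133*(145 + F))) = ((55 + (-27 - 1*10))*29)/((-133*(145 - 120))) = ((55 + (-27 - 10))*29)/((-133*25)) = ((55 - 37)*29)/(-3325) = (18*29)*(-1/3325) = 522*(-1/3325) = -522/3325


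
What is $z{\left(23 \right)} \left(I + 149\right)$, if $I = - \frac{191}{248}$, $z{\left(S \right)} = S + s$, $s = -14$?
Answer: $\frac{330849}{248} \approx 1334.1$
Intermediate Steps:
$z{\left(S \right)} = -14 + S$ ($z{\left(S \right)} = S - 14 = -14 + S$)
$I = - \frac{191}{248}$ ($I = \left(-191\right) \frac{1}{248} = - \frac{191}{248} \approx -0.77016$)
$z{\left(23 \right)} \left(I + 149\right) = \left(-14 + 23\right) \left(- \frac{191}{248} + 149\right) = 9 \cdot \frac{36761}{248} = \frac{330849}{248}$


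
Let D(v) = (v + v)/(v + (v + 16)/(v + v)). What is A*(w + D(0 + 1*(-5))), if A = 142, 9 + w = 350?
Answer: 2967942/61 ≈ 48655.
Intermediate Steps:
w = 341 (w = -9 + 350 = 341)
D(v) = 2*v/(v + (16 + v)/(2*v)) (D(v) = (2*v)/(v + (16 + v)/((2*v))) = (2*v)/(v + (16 + v)*(1/(2*v))) = (2*v)/(v + (16 + v)/(2*v)) = 2*v/(v + (16 + v)/(2*v)))
A*(w + D(0 + 1*(-5))) = 142*(341 + 4*(0 + 1*(-5))²/(16 + (0 + 1*(-5)) + 2*(0 + 1*(-5))²)) = 142*(341 + 4*(0 - 5)²/(16 + (0 - 5) + 2*(0 - 5)²)) = 142*(341 + 4*(-5)²/(16 - 5 + 2*(-5)²)) = 142*(341 + 4*25/(16 - 5 + 2*25)) = 142*(341 + 4*25/(16 - 5 + 50)) = 142*(341 + 4*25/61) = 142*(341 + 4*25*(1/61)) = 142*(341 + 100/61) = 142*(20901/61) = 2967942/61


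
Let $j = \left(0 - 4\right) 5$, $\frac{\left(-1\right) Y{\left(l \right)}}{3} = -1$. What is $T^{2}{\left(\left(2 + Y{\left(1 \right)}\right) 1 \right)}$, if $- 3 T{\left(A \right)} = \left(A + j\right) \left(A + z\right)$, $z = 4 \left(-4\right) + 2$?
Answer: $2025$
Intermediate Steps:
$Y{\left(l \right)} = 3$ ($Y{\left(l \right)} = \left(-3\right) \left(-1\right) = 3$)
$z = -14$ ($z = -16 + 2 = -14$)
$j = -20$ ($j = \left(-4\right) 5 = -20$)
$T{\left(A \right)} = - \frac{\left(-20 + A\right) \left(-14 + A\right)}{3}$ ($T{\left(A \right)} = - \frac{\left(A - 20\right) \left(A - 14\right)}{3} = - \frac{\left(-20 + A\right) \left(-14 + A\right)}{3}$)
$T^{2}{\left(\left(2 + Y{\left(1 \right)}\right) 1 \right)} = \left(- \frac{280}{3} - \frac{\left(\left(2 + 3\right) 1\right)^{2}}{3} + \frac{34 \left(2 + 3\right) 1}{3}\right)^{2} = \left(- \frac{280}{3} - \frac{\left(5 \cdot 1\right)^{2}}{3} + \frac{34 \cdot 5 \cdot 1}{3}\right)^{2} = \left(- \frac{280}{3} - \frac{5^{2}}{3} + \frac{34}{3} \cdot 5\right)^{2} = \left(- \frac{280}{3} - \frac{25}{3} + \frac{170}{3}\right)^{2} = \left(-45\right)^{2} = 2025$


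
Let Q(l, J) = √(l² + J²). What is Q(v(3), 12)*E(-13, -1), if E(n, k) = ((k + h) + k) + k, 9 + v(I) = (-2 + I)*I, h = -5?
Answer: -48*√5 ≈ -107.33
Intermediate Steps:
v(I) = -9 + I*(-2 + I) (v(I) = -9 + (-2 + I)*I = -9 + I*(-2 + I))
E(n, k) = -5 + 3*k (E(n, k) = ((k - 5) + k) + k = ((-5 + k) + k) + k = (-5 + 2*k) + k = -5 + 3*k)
Q(l, J) = √(J² + l²)
Q(v(3), 12)*E(-13, -1) = √(12² + (-9 + 3² - 2*3)²)*(-5 + 3*(-1)) = √(144 + (-9 + 9 - 6)²)*(-5 - 3) = √(144 + (-6)²)*(-8) = √(144 + 36)*(-8) = √180*(-8) = (6*√5)*(-8) = -48*√5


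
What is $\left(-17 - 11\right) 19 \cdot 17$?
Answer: $-9044$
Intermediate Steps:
$\left(-17 - 11\right) 19 \cdot 17 = \left(-28\right) 19 \cdot 17 = \left(-532\right) 17 = -9044$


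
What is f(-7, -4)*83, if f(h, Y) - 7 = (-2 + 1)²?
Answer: 664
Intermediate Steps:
f(h, Y) = 8 (f(h, Y) = 7 + (-2 + 1)² = 7 + (-1)² = 7 + 1 = 8)
f(-7, -4)*83 = 8*83 = 664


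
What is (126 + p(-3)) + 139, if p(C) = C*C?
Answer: 274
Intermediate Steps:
p(C) = C**2
(126 + p(-3)) + 139 = (126 + (-3)**2) + 139 = (126 + 9) + 139 = 135 + 139 = 274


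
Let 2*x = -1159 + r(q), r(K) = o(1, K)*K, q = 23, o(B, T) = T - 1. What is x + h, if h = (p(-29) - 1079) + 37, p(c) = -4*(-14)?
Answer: -2625/2 ≈ -1312.5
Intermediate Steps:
p(c) = 56
o(B, T) = -1 + T
r(K) = K*(-1 + K) (r(K) = (-1 + K)*K = K*(-1 + K))
h = -986 (h = (56 - 1079) + 37 = -1023 + 37 = -986)
x = -653/2 (x = (-1159 + 23*(-1 + 23))/2 = (-1159 + 23*22)/2 = (-1159 + 506)/2 = (½)*(-653) = -653/2 ≈ -326.50)
x + h = -653/2 - 986 = -2625/2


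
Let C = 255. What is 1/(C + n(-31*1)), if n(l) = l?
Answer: 1/224 ≈ 0.0044643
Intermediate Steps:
1/(C + n(-31*1)) = 1/(255 - 31*1) = 1/(255 - 31) = 1/224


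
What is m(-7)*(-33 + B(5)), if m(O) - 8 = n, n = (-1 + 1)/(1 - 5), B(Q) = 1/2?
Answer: -260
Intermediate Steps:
B(Q) = ½
n = 0 (n = 0/(-4) = 0*(-¼) = 0)
m(O) = 8 (m(O) = 8 + 0 = 8)
m(-7)*(-33 + B(5)) = 8*(-33 + ½) = 8*(-65/2) = -260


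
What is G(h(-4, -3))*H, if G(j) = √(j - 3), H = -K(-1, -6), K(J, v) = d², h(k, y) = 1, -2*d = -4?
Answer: -4*I*√2 ≈ -5.6569*I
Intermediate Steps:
d = 2 (d = -½*(-4) = 2)
K(J, v) = 4 (K(J, v) = 2² = 4)
H = -4 (H = -1*4 = -4)
G(j) = √(-3 + j)
G(h(-4, -3))*H = √(-3 + 1)*(-4) = √(-2)*(-4) = (I*√2)*(-4) = -4*I*√2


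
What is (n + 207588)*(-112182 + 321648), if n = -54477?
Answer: 32071548726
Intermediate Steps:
(n + 207588)*(-112182 + 321648) = (-54477 + 207588)*(-112182 + 321648) = 153111*209466 = 32071548726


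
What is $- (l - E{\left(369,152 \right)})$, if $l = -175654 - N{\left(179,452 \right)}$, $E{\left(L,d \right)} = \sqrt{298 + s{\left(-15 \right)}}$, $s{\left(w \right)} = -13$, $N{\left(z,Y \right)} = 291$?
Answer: $175945 + \sqrt{285} \approx 1.7596 \cdot 10^{5}$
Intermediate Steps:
$E{\left(L,d \right)} = \sqrt{285}$ ($E{\left(L,d \right)} = \sqrt{298 - 13} = \sqrt{285}$)
$l = -175945$ ($l = -175654 - 291 = -175945$)
$- (l - E{\left(369,152 \right)}) = - (-175945 - \sqrt{285}) = 175945 + \sqrt{285}$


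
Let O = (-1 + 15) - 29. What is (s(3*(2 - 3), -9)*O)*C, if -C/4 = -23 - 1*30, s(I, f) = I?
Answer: 9540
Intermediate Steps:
O = -15 (O = 14 - 29 = -15)
C = 212 (C = -4*(-23 - 1*30) = -4*(-23 - 30) = -4*(-53) = 212)
(s(3*(2 - 3), -9)*O)*C = ((3*(2 - 3))*(-15))*212 = ((3*(-1))*(-15))*212 = -3*(-15)*212 = 45*212 = 9540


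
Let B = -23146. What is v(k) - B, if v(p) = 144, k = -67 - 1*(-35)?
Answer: 23290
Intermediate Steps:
k = -32 (k = -67 + 35 = -32)
v(k) - B = 144 - 1*(-23146) = 144 + 23146 = 23290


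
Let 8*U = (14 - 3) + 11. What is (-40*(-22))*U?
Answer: 2420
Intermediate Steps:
U = 11/4 (U = ((14 - 3) + 11)/8 = (11 + 11)/8 = (⅛)*22 = 11/4 ≈ 2.7500)
(-40*(-22))*U = -40*(-22)*(11/4) = 880*(11/4) = 2420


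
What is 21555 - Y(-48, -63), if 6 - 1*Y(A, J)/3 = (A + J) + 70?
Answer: 21414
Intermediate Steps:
Y(A, J) = -192 - 3*A - 3*J (Y(A, J) = 18 - 3*((A + J) + 70) = 18 - 3*(70 + A + J) = 18 + (-210 - 3*A - 3*J) = -192 - 3*A - 3*J)
21555 - Y(-48, -63) = 21555 - (-192 - 3*(-48) - 3*(-63)) = 21555 - (-192 + 144 + 189) = 21555 - 1*141 = 21555 - 141 = 21414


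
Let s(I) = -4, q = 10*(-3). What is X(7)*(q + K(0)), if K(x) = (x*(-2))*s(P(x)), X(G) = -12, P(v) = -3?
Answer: 360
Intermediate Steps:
q = -30
K(x) = 8*x (K(x) = (x*(-2))*(-4) = -2*x*(-4) = 8*x)
X(7)*(q + K(0)) = -12*(-30 + 8*0) = -12*(-30 + 0) = -12*(-30) = 360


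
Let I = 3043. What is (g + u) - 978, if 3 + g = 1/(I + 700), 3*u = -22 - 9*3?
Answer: -11199053/11229 ≈ -997.33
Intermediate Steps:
u = -49/3 (u = (-22 - 9*3)/3 = (-22 - 27)/3 = (⅓)*(-49) = -49/3 ≈ -16.333)
g = -11228/3743 (g = -3 + 1/(3043 + 700) = -3 + 1/3743 = -11228/3743 ≈ -2.9997)
(g + u) - 978 = (-11228/3743 - 49/3) - 978 = -217091/11229 - 978 = -11199053/11229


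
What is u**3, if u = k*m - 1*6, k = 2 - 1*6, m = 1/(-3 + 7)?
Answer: -343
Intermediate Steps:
m = 1/4 ≈ 0.25000
k = -4 (k = 2 - 6 = -4)
u = -7 (u = -4*1/4 - 1*6 = -1 - 6 = -7)
u**3 = (-7)**3 = -343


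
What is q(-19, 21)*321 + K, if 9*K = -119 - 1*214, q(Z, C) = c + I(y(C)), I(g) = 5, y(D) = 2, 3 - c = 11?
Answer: -1000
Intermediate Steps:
c = -8 (c = 3 - 1*11 = 3 - 11 = -8)
q(Z, C) = -3 (q(Z, C) = -8 + 5 = -3)
K = -37 (K = (-119 - 1*214)/9 = (-119 - 214)/9 = (⅑)*(-333) = -37)
q(-19, 21)*321 + K = -3*321 - 37 = -963 - 37 = -1000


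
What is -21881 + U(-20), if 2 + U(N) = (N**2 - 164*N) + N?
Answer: -18223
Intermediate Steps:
U(N) = -2 + N**2 - 163*N (U(N) = -2 + ((N**2 - 164*N) + N) = -2 + (N**2 - 163*N) = -2 + N**2 - 163*N)
-21881 + U(-20) = -21881 + (-2 + (-20)**2 - 163*(-20)) = -21881 + (-2 + 400 + 3260) = -21881 + 3658 = -18223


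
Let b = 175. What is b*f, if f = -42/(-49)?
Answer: 150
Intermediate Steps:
f = 6/7 (f = -42*(-1/49) = 6/7 ≈ 0.85714)
b*f = 175*(6/7) = 150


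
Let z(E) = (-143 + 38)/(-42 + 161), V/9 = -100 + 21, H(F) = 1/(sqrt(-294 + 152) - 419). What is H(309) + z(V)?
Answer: -2642668/2986951 - I*sqrt(142)/175703 ≈ -0.88474 - 6.7821e-5*I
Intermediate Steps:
H(F) = 1/(-419 + I*sqrt(142)) (H(F) = 1/(sqrt(-142) - 419) = 1/(I*sqrt(142) - 419) = 1/(-419 + I*sqrt(142)))
V = -711 (V = 9*(-100 + 21) = 9*(-79) = -711)
z(E) = -15/17 (z(E) = -105/119 = -105*1/119 = -15/17)
H(309) + z(V) = (-419/175703 - I*sqrt(142)/175703) - 15/17 = -2642668/2986951 - I*sqrt(142)/175703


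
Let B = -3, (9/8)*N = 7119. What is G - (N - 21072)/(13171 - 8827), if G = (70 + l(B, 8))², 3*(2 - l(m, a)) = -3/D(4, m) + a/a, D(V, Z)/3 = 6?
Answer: 301868305/58644 ≈ 5147.5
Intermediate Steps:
N = 6328 (N = (8/9)*7119 = 6328)
D(V, Z) = 18 (D(V, Z) = 3*6 = 18)
l(m, a) = 31/18 (l(m, a) = 2 - (-3/18 + a/a)/3 = 2 - (-3*1/18 + 1)/3 = 2 - (-⅙ + 1)/3 = 2 - ⅓*⅚ = 2 - 5/18 = 31/18)
G = 1666681/324 (G = (70 + 31/18)² = (1291/18)² = 1666681/324 ≈ 5144.1)
G - (N - 21072)/(13171 - 8827) = 1666681/324 - (6328 - 21072)/(13171 - 8827) = 1666681/324 - (-14744)/4344 = 1666681/324 - 1*(-1843/543) = 1666681/324 + 1843/543 = 301868305/58644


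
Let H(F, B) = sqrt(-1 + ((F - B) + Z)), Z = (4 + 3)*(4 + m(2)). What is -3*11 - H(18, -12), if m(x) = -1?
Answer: -33 - 5*sqrt(2) ≈ -40.071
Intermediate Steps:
Z = 21 (Z = (4 + 3)*(4 - 1) = 7*3 = 21)
H(F, B) = sqrt(20 + F - B) (H(F, B) = sqrt(-1 + ((F - B) + 21)) = sqrt(-1 + (21 + F - B)) = sqrt(20 + F - B))
-3*11 - H(18, -12) = -3*11 - sqrt(20 + 18 - 1*(-12)) = -33 - sqrt(20 + 18 + 12) = -33 - sqrt(50) = -33 - 5*sqrt(2)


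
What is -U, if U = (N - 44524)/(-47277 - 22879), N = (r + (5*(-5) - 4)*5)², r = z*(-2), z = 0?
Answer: -23499/70156 ≈ -0.33495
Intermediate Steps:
r = 0 (r = 0*(-2) = 0)
N = 21025 (N = (0 + (5*(-5) - 4)*5)² = (0 + (-25 - 4)*5)² = (0 - 29*5)² = (0 - 145)² = (-145)² = 21025)
U = 23499/70156 (U = (21025 - 44524)/(-47277 - 22879) = -23499/(-70156) = -23499*(-1/70156) = 23499/70156 ≈ 0.33495)
-U = -1*23499/70156 = -23499/70156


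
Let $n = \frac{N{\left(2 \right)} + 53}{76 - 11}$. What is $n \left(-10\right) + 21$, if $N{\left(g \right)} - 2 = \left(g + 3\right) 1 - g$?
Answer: $\frac{157}{13} \approx 12.077$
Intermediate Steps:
$N{\left(g \right)} = 5$ ($N{\left(g \right)} = 2 - \left(g - \left(g + 3\right) 1\right) = 2 - \left(g - \left(3 + g\right) 1\right) = 2 + \left(\left(3 + g\right) - g\right) = 2 + 3 = 5$)
$n = \frac{58}{65}$ ($n = \frac{5 + 53}{76 - 11} = \frac{58}{65} \approx 0.89231$)
$n \left(-10\right) + 21 = \frac{58}{65} \left(-10\right) + 21 = - \frac{116}{13} + 21 = \frac{157}{13}$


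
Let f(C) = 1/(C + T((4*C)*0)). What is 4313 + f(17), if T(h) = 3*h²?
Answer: 73322/17 ≈ 4313.1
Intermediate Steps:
f(C) = 1/C (f(C) = 1/(C + 3*((4*C)*0)²) = 1/(C + 3*0²) = 1/(C + 3*0) = 1/(C + 0) = 1/C)
4313 + f(17) = 4313 + 1/17 = 73322/17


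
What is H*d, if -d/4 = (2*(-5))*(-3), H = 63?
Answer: -7560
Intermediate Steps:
d = -120 (d = -4*2*(-5)*(-3) = -(-40)*(-3) = -4*30 = -120)
H*d = 63*(-120) = -7560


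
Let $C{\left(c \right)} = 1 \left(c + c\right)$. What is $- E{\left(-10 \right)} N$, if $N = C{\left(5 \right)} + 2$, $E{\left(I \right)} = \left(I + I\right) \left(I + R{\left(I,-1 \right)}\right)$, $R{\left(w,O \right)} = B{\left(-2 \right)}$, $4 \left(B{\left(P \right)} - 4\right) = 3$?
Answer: $-1260$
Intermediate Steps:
$B{\left(P \right)} = \frac{19}{4}$ ($B{\left(P \right)} = 4 + \frac{1}{4} \cdot 3 = 4 + \frac{3}{4} = \frac{19}{4}$)
$R{\left(w,O \right)} = \frac{19}{4}$
$E{\left(I \right)} = 2 I \left(\frac{19}{4} + I\right)$ ($E{\left(I \right)} = \left(I + I\right) \left(I + \frac{19}{4}\right) = 2 I \left(\frac{19}{4} + I\right)$)
$C{\left(c \right)} = 2 c$ ($C{\left(c \right)} = 1 \cdot 2 c = 2 c$)
$N = 12$ ($N = 2 \cdot 5 + 2 = 10 + 2 = 12$)
$- E{\left(-10 \right)} N = - \frac{\left(-10\right) \left(19 + 4 \left(-10\right)\right)}{2} \cdot 12 = - \frac{\left(-10\right) \left(19 - 40\right)}{2} \cdot 12 = - \frac{\left(-10\right) \left(-21\right)}{2} \cdot 12 = \left(-1\right) 105 \cdot 12 = \left(-105\right) 12 = -1260$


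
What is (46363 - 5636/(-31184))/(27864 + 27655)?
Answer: 361447357/432826124 ≈ 0.83509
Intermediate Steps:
(46363 - 5636/(-31184))/(27864 + 27655) = (46363 - 5636*(-1/31184))/55519 = (46363 + 1409/7796)*(1/55519) = (361447357/7796)*(1/55519) = 361447357/432826124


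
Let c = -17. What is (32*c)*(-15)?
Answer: 8160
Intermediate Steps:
(32*c)*(-15) = (32*(-17))*(-15) = -544*(-15) = 8160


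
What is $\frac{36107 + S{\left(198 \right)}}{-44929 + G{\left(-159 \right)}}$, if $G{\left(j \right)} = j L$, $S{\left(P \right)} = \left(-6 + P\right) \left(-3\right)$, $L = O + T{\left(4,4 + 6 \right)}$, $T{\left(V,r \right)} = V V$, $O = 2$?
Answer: $- \frac{35531}{47791} \approx -0.74347$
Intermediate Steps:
$T{\left(V,r \right)} = V^{2}$
$L = 18$ ($L = 2 + 4^{2} = 2 + 16 = 18$)
$S{\left(P \right)} = 18 - 3 P$
$G{\left(j \right)} = 18 j$ ($G{\left(j \right)} = j 18 = 18 j$)
$\frac{36107 + S{\left(198 \right)}}{-44929 + G{\left(-159 \right)}} = \frac{36107 + \left(18 - 594\right)}{-44929 + 18 \left(-159\right)} = \frac{36107 + \left(18 - 594\right)}{-44929 - 2862} = \frac{36107 - 576}{-47791} = 35531 \left(- \frac{1}{47791}\right) = - \frac{35531}{47791}$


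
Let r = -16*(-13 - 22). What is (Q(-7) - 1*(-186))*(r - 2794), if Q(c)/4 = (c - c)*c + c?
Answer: -352972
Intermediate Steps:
r = 560 (r = -16*(-35) = 560)
Q(c) = 4*c (Q(c) = 4*((c - c)*c + c) = 4*(0*c + c) = 4*(0 + c) = 4*c)
(Q(-7) - 1*(-186))*(r - 2794) = (4*(-7) - 1*(-186))*(560 - 2794) = (-28 + 186)*(-2234) = 158*(-2234) = -352972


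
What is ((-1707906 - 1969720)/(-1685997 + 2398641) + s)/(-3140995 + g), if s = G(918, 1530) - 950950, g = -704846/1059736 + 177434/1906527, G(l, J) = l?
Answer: 56995770916396501390502/188438380634086415922223 ≈ 0.30246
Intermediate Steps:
g = -577887366209/1010207648436 (g = -704846*1/1059736 + 177434*(1/1906527) = -352423/529868 + 177434/1906527 = -577887366209/1010207648436 ≈ -0.57205)
s = -950032 (s = 918 - 950950 = -950032)
((-1707906 - 1969720)/(-1685997 + 2398641) + s)/(-3140995 + g) = ((-1707906 - 1969720)/(-1685997 + 2398641) - 950032)/(-3140995 - 577887366209/1010207648436) = (-3677626/712644 - 950032)/(-3173057750586600029/1010207648436) = (-3677626*1/712644 - 950032)*(-1010207648436/3173057750586600029) = (-1838813/356322 - 950032)*(-1010207648436/3173057750586600029) = -338519141117/356322*(-1010207648436/3173057750586600029) = 56995770916396501390502/188438380634086415922223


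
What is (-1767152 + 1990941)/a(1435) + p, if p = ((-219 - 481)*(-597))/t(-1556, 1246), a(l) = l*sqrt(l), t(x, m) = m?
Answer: 29850/89 + 223789*sqrt(1435)/2059225 ≈ 339.51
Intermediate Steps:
a(l) = l**(3/2)
p = 29850/89 (p = ((-219 - 481)*(-597))/1246 = -700*(-597)*(1/1246) = 417900*(1/1246) = 29850/89 ≈ 335.39)
(-1767152 + 1990941)/a(1435) + p = (-1767152 + 1990941)/(1435**(3/2)) + 29850/89 = 223789/((1435*sqrt(1435))) + 29850/89 = 223789*(sqrt(1435)/2059225) + 29850/89 = 223789*sqrt(1435)/2059225 + 29850/89 = 29850/89 + 223789*sqrt(1435)/2059225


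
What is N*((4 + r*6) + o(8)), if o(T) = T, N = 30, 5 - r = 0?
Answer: 1260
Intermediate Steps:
r = 5 (r = 5 - 1*0 = 5 + 0 = 5)
N*((4 + r*6) + o(8)) = 30*((4 + 5*6) + 8) = 30*((4 + 30) + 8) = 30*(34 + 8) = 30*42 = 1260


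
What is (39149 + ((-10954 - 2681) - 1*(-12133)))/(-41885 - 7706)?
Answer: -37647/49591 ≈ -0.75915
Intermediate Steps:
(39149 + ((-10954 - 2681) - 1*(-12133)))/(-41885 - 7706) = (39149 + (-13635 + 12133))/(-49591) = (39149 - 1502)*(-1/49591) = 37647*(-1/49591) = -37647/49591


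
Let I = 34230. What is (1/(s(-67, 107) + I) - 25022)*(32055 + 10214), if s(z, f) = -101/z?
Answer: -2425743185805075/2293511 ≈ -1.0577e+9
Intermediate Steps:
(1/(s(-67, 107) + I) - 25022)*(32055 + 10214) = (1/(-101/(-67) + 34230) - 25022)*(32055 + 10214) = (1/(-101*(-1/67) + 34230) - 25022)*42269 = (1/(101/67 + 34230) - 25022)*42269 = (1/(2293511/67) - 25022)*42269 = (67/2293511 - 25022)*42269 = -57388232175/2293511*42269 = -2425743185805075/2293511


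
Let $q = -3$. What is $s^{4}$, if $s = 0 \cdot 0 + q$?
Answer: $81$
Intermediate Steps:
$s = -3$ ($s = 0 \cdot 0 - 3 = 0 - 3 = -3$)
$s^{4} = \left(-3\right)^{4} = 81$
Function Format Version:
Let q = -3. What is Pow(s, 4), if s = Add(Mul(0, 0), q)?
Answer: 81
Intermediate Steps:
s = -3 (s = Add(Mul(0, 0), -3) = Add(0, -3) = -3)
Pow(s, 4) = Pow(-3, 4) = 81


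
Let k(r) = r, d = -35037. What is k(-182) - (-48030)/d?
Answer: -2141588/11679 ≈ -183.37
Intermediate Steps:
k(-182) - (-48030)/d = -182 - (-48030)/(-35037) = -182 - (-48030)*(-1)/35037 = -182 - 1*16010/11679 = -182 - 16010/11679 = -2141588/11679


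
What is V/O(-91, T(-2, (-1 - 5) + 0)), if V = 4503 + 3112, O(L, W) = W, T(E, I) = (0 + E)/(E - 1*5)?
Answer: 53305/2 ≈ 26653.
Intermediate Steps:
T(E, I) = E/(-5 + E) (T(E, I) = E/(E - 5) = E/(-5 + E))
V = 7615
V/O(-91, T(-2, (-1 - 5) + 0)) = 7615/((-2/(-5 - 2))) = 7615/((-2/(-7))) = 7615/((-2*(-⅐))) = 7615/(2/7) = 7615*(7/2) = 53305/2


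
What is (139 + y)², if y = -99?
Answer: 1600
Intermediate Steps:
(139 + y)² = (139 - 99)² = 40² = 1600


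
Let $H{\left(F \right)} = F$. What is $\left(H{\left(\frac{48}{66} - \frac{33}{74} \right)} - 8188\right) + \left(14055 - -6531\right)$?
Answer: $\frac{10092201}{814} \approx 12398.0$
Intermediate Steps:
$\left(H{\left(\frac{48}{66} - \frac{33}{74} \right)} - 8188\right) + \left(14055 - -6531\right) = \left(\left(\frac{48}{66} - \frac{33}{74}\right) - 8188\right) + \left(14055 - -6531\right) = \left(\left(48 \cdot \frac{1}{66} - \frac{33}{74}\right) - 8188\right) + \left(14055 + 6531\right) = \left(\left(\frac{8}{11} - \frac{33}{74}\right) - 8188\right) + 20586 = \left(\frac{229}{814} - 8188\right) + 20586 = - \frac{6664803}{814} + 20586 = \frac{10092201}{814}$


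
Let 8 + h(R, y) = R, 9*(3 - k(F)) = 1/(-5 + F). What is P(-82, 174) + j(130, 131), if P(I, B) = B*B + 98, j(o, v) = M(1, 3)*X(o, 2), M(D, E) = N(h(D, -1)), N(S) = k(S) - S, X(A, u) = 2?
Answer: 1641277/54 ≈ 30394.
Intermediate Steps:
k(F) = 3 - 1/(9*(-5 + F))
h(R, y) = -8 + R
N(S) = -S + (-136 + 27*S)/(9*(-5 + S)) (N(S) = (-136 + 27*S)/(9*(-5 + S)) - S = -S + (-136 + 27*S)/(9*(-5 + S)))
M(D, E) = (-712/9 - (-8 + D)² + 8*D)/(-13 + D) (M(D, E) = (-136/9 - (-8 + D)² + 8*(-8 + D))/(-5 + (-8 + D)) = (-136/9 - (-8 + D)² + (-64 + 8*D))/(-13 + D) = (-712/9 - (-8 + D)² + 8*D)/(-13 + D))
j(o, v) = 1081/54 (j(o, v) = ((-1288/9 - 1*1² + 24*1)/(-13 + 1))*2 = ((-1288/9 - 1*1 + 24)/(-12))*2 = -(-1288/9 - 1 + 24)/12*2 = -1/12*(-1081/9)*2 = (1081/108)*2 = 1081/54)
P(I, B) = 98 + B² (P(I, B) = B² + 98 = 98 + B²)
P(-82, 174) + j(130, 131) = (98 + 174²) + 1081/54 = (98 + 30276) + 1081/54 = 30374 + 1081/54 = 1641277/54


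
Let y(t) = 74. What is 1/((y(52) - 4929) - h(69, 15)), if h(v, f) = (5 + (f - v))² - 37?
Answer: -1/7219 ≈ -0.00013852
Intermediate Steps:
h(v, f) = -37 + (5 + f - v)² (h(v, f) = (5 + f - v)² - 37 = -37 + (5 + f - v)²)
1/((y(52) - 4929) - h(69, 15)) = 1/((74 - 4929) - (-37 + (5 + 15 - 1*69)²)) = 1/(-4855 - (-37 + (5 + 15 - 69)²)) = 1/(-4855 - (-37 + (-49)²)) = 1/(-4855 - (-37 + 2401)) = 1/(-4855 - 1*2364) = 1/(-4855 - 2364) = 1/(-7219) = -1/7219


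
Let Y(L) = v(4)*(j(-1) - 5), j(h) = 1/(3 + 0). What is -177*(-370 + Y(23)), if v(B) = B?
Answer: 68794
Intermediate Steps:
j(h) = ⅓ (j(h) = 1/3 = ⅓)
Y(L) = -56/3 (Y(L) = 4*(⅓ - 5) = 4*(-14/3) = -56/3)
-177*(-370 + Y(23)) = -177*(-370 - 56/3) = -177*(-1166/3) = 68794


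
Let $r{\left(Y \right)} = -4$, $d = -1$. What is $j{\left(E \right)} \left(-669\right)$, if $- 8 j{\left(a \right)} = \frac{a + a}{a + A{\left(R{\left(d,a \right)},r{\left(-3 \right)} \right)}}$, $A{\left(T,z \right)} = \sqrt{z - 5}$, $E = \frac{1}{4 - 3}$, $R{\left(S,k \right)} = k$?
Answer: $\frac{669}{40} - \frac{2007 i}{40} \approx 16.725 - 50.175 i$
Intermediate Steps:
$E = 1$ ($E = \frac{1}{4 - 3} = 1^{-1} = 1$)
$A{\left(T,z \right)} = \sqrt{-5 + z}$
$j{\left(a \right)} = - \frac{a}{4 \left(a + 3 i\right)}$ ($j{\left(a \right)} = - \frac{\left(a + a\right) \frac{1}{a + \sqrt{-5 - 4}}}{8} = - \frac{2 a \frac{1}{a + \sqrt{-9}}}{8} = - \frac{2 a \frac{1}{a + 3 i}}{8} = - \frac{a}{4 \left(a + 3 i\right)}$)
$j{\left(E \right)} \left(-669\right) = \left(-1\right) 1 \frac{1}{4 \cdot 1 + 12 i} \left(-669\right) = \left(-1\right) 1 \frac{1}{4 + 12 i} \left(-669\right) = \left(-1\right) 1 \frac{4 - 12 i}{160} \left(-669\right) = - \frac{4 - 12 i}{160} \left(-669\right) = \frac{669 \left(4 - 12 i\right)}{160}$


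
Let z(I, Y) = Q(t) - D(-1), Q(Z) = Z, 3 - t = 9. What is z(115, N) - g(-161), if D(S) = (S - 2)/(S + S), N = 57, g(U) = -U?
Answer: -337/2 ≈ -168.50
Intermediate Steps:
t = -6 (t = 3 - 1*9 = 3 - 9 = -6)
D(S) = (-2 + S)/(2*S) (D(S) = (-2 + S)/((2*S)) = (-2 + S)*(1/(2*S)) = (-2 + S)/(2*S))
z(I, Y) = -15/2 (z(I, Y) = -6 - (-2 - 1)/(2*(-1)) = -6 - (-1)*(-3)/2 = -6 - 1*3/2 = -6 - 3/2 = -15/2)
z(115, N) - g(-161) = -15/2 - (-1)*(-161) = -15/2 - 1*161 = -15/2 - 161 = -337/2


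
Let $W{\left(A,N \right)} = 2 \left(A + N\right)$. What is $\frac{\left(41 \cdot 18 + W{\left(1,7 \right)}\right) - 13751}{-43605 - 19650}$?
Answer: $\frac{12997}{63255} \approx 0.20547$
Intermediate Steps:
$W{\left(A,N \right)} = 2 A + 2 N$
$\frac{\left(41 \cdot 18 + W{\left(1,7 \right)}\right) - 13751}{-43605 - 19650} = \frac{\left(41 \cdot 18 + \left(2 \cdot 1 + 2 \cdot 7\right)\right) - 13751}{-43605 - 19650} = \frac{\left(738 + \left(2 + 14\right)\right) - 13751}{-63255} = \left(\left(738 + 16\right) - 13751\right) \left(- \frac{1}{63255}\right) = \left(754 - 13751\right) \left(- \frac{1}{63255}\right) = \left(-12997\right) \left(- \frac{1}{63255}\right) = \frac{12997}{63255}$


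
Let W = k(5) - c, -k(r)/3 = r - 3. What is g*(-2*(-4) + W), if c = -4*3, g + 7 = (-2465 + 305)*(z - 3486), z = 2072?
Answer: 42759262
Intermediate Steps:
k(r) = 9 - 3*r (k(r) = -3*(r - 3) = -3*(-3 + r) = 9 - 3*r)
g = 3054233 (g = -7 + (-2465 + 305)*(2072 - 3486) = -7 - 2160*(-1414) = -7 + 3054240 = 3054233)
c = -12
W = 6 (W = (9 - 3*5) - 1*(-12) = (9 - 15) + 12 = -6 + 12 = 6)
g*(-2*(-4) + W) = 3054233*(-2*(-4) + 6) = 3054233*(8 + 6) = 3054233*14 = 42759262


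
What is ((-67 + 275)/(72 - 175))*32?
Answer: -6656/103 ≈ -64.621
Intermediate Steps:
((-67 + 275)/(72 - 175))*32 = (208/(-103))*32 = (208*(-1/103))*32 = -208/103*32 = -6656/103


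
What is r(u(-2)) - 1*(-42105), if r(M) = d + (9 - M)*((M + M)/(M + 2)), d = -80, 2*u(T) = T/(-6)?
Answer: 1639028/39 ≈ 42026.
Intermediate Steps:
u(T) = -T/12 (u(T) = (T/(-6))/2 = (T*(-1/6))/2 = (-T/6)/2 = -T/12)
r(M) = -80 + 2*M*(9 - M)/(2 + M) (r(M) = -80 + (9 - M)*((M + M)/(M + 2)) = -80 + (9 - M)*((2*M)/(2 + M)) = -80 + (9 - M)*(2*M/(2 + M)) = -80 + 2*M*(9 - M)/(2 + M))
r(u(-2)) - 1*(-42105) = 2*(-80 - (-1/12*(-2))**2 - (-31)*(-2)/12)/(2 - 1/12*(-2)) - 1*(-42105) = 2*(-80 - (1/6)**2 - 31*1/6)/(2 + 1/6) + 42105 = 2*(-80 - 1*1/36 - 31/6)/(13/6) + 42105 = 2*(6/13)*(-80 - 1/36 - 31/6) + 42105 = 2*(6/13)*(-3067/36) + 42105 = -3067/39 + 42105 = 1639028/39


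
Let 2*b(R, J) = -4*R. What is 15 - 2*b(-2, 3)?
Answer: 7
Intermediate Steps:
b(R, J) = -2*R (b(R, J) = (-4*R)/2 = -2*R)
15 - 2*b(-2, 3) = 15 - (-4)*(-2) = 15 - 2*4 = 15 - 8 = 7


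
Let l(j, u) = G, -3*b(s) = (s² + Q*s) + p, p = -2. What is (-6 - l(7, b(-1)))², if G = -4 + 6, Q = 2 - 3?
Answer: 64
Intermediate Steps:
Q = -1
b(s) = ⅔ - s²/3 + s/3 (b(s) = -((s² - s) - 2)/3 = -(-2 + s² - s)/3 = ⅔ - s²/3 + s/3)
G = 2
l(j, u) = 2
(-6 - l(7, b(-1)))² = (-6 - 1*2)² = (-6 - 2)² = (-8)² = 64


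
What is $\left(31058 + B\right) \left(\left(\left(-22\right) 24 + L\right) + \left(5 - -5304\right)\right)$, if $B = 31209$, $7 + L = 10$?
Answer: $297885328$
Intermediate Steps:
$L = 3$ ($L = -7 + 10 = 3$)
$\left(31058 + B\right) \left(\left(\left(-22\right) 24 + L\right) + \left(5 - -5304\right)\right) = \left(31058 + 31209\right) \left(\left(\left(-22\right) 24 + 3\right) + \left(5 - -5304\right)\right) = 62267 \left(\left(-528 + 3\right) + \left(5 + 5304\right)\right) = 62267 \left(-525 + 5309\right) = 62267 \cdot 4784 = 297885328$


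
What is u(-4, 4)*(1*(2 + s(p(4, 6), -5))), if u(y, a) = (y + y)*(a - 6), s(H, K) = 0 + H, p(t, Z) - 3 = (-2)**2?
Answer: 144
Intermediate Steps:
p(t, Z) = 7 (p(t, Z) = 3 + (-2)**2 = 3 + 4 = 7)
s(H, K) = H
u(y, a) = 2*y*(-6 + a) (u(y, a) = (2*y)*(-6 + a) = 2*y*(-6 + a))
u(-4, 4)*(1*(2 + s(p(4, 6), -5))) = (2*(-4)*(-6 + 4))*(1*(2 + 7)) = (2*(-4)*(-2))*(1*9) = 16*9 = 144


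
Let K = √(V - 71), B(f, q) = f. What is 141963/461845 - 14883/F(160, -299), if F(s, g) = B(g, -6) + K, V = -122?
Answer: 2067937134387/41378540930 + 14883*I*√193/89594 ≈ 49.976 + 2.3078*I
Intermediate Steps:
K = I*√193 (K = √(-122 - 71) = √(-193) = I*√193 ≈ 13.892*I)
F(s, g) = g + I*√193
141963/461845 - 14883/F(160, -299) = 141963/461845 - 14883/(-299 + I*√193)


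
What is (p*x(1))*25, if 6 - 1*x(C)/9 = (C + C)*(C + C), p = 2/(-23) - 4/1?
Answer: -42300/23 ≈ -1839.1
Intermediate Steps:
p = -94/23 (p = 2*(-1/23) - 4*1 = -2/23 - 4 = -94/23 ≈ -4.0870)
x(C) = 54 - 36*C² (x(C) = 54 - 9*(C + C)*(C + C) = 54 - 9*2*C*2*C = 54 - 36*C²)
(p*x(1))*25 = -94*(54 - 36*1²)/23*25 = -94*(54 - 36*1)/23*25 = -94*(54 - 36)/23*25 = -94/23*18*25 = -1692/23*25 = -42300/23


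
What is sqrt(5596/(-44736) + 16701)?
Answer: sqrt(130561026915)/2796 ≈ 129.23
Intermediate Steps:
sqrt(5596/(-44736) + 16701) = sqrt(5596*(-1/44736) + 16701) = sqrt(-1399/11184 + 16701) = sqrt(186782585/11184) = sqrt(130561026915)/2796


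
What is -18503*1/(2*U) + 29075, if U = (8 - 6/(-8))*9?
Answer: 9121619/315 ≈ 28958.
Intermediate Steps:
U = 315/4 (U = (8 - 6*(-⅛))*9 = (8 + ¾)*9 = (35/4)*9 = 315/4 ≈ 78.750)
-18503*1/(2*U) + 29075 = -18503/((315/4)*2) + 29075 = -18503/315/2 + 29075 = -18503*2/315 + 29075 = -37006/315 + 29075 = 9121619/315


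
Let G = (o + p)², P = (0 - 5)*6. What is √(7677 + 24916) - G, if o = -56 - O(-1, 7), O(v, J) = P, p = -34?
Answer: -3600 + √32593 ≈ -3419.5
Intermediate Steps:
P = -30 (P = -5*6 = -30)
O(v, J) = -30
o = -26 (o = -56 - 1*(-30) = -56 + 30 = -26)
G = 3600 (G = (-26 - 34)² = (-60)² = 3600)
√(7677 + 24916) - G = √(7677 + 24916) - 1*3600 = √32593 - 3600 = -3600 + √32593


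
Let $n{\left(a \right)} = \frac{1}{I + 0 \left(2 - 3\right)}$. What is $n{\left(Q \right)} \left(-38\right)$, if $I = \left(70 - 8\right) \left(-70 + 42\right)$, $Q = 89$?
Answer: $\frac{19}{868} \approx 0.021889$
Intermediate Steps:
$I = -1736$ ($I = 62 \left(-28\right) = -1736$)
$n{\left(a \right)} = - \frac{1}{1736}$ ($n{\left(a \right)} = \frac{1}{-1736 + 0 \left(2 - 3\right)} = \frac{1}{-1736 + 0 \left(-1\right)} = \frac{1}{-1736 + 0} = \frac{1}{-1736} = - \frac{1}{1736}$)
$n{\left(Q \right)} \left(-38\right) = \left(- \frac{1}{1736}\right) \left(-38\right) = \frac{19}{868}$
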